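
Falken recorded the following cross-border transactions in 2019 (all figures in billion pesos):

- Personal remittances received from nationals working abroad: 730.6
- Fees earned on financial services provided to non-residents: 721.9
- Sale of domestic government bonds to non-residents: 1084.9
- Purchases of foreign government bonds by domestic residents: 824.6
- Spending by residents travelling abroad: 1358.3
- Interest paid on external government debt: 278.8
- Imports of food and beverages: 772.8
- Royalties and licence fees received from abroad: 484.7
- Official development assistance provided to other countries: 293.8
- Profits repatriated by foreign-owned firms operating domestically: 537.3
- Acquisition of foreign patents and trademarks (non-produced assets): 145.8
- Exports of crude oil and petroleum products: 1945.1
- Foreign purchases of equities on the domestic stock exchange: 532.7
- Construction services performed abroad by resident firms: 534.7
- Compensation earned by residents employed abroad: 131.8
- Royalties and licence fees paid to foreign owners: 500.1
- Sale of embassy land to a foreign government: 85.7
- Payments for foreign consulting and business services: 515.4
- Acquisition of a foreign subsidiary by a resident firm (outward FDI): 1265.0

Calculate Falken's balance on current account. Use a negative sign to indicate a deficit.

292.3

Goods: -772.8 + 1945.1 = 1172.3
Services: -515.4 + 484.7 - 500.1 + 534.7 - 1358.3 + 721.9 = -632.5
Primary income: -278.8 + 131.8 - 537.3 = -684.3
Secondary income: 730.6 - 293.8 = 436.8
Current account = 1172.3 + (-632.5) + (-684.3) + 436.8 = 292.3
(Excluded from the current account — financial account: sale of domestic government bonds to non-residents 1084.9, purchases of foreign government bonds by domestic residents 824.6, foreign purchases of equities on the domestic stock exchange 532.7, acquisition of a foreign subsidiary by a resident firm (outward FDI) 1265.0; capital account: acquisition of foreign patents and trademarks (non-produced assets) 145.8, sale of embassy land to a foreign government 85.7.)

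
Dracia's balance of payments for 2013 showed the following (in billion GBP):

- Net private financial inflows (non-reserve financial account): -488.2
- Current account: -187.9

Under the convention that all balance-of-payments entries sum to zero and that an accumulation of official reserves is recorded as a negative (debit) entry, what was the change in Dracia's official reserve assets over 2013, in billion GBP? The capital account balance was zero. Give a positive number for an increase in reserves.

Official reserve transactions balance = -((-187.9) + (-488.2)) = 676.1
An accumulation of reserves is recorded as a debit (negative entry), so the change in the stock of reserves is the negative of that balance.
Change in official reserves = -(676.1) = -676.1

-676.1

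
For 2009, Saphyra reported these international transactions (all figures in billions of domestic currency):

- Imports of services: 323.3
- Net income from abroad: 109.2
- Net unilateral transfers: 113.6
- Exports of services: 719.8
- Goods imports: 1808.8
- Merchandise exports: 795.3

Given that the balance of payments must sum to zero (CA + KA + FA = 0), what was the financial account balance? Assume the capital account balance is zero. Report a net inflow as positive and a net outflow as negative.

Goods balance = 795.3 - 1808.8 = -1013.5
Services balance = 719.8 - 323.3 = 396.5
Trade balance (goods + services) = -1013.5 + 396.5 = -617.0
Net primary income = 109.2
Net secondary income = 113.6
Current account = -617.0 + 109.2 + 113.6 = -394.2
Financial account = -(-394.2) = 394.2

394.2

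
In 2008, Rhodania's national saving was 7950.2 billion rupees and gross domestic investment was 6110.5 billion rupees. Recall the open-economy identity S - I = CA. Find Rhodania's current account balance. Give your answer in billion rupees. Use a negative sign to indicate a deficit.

1839.7

S - I = CA (net lending to the rest of the world).
CA = S - I = 7950.2 - 6110.5 = 1839.7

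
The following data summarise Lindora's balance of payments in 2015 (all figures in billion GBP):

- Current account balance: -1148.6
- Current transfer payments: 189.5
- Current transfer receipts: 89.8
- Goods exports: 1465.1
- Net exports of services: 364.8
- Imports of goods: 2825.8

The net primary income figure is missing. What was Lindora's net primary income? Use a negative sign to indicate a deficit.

-53.0

Current account = goods balance + services balance + net primary income + net secondary income
Sum of the known components = -1095.6
Net primary income = CA - (known components) = -1148.6 - (-1095.6) = -53.0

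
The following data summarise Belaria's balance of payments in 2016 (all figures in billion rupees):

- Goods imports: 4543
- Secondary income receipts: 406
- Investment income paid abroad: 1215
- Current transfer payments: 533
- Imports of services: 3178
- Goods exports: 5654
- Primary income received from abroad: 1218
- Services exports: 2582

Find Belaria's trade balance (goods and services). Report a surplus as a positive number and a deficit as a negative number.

Goods balance = 5654 - 4543 = 1111
Services balance = 2582 - 3178 = -596
Trade balance (goods + services) = 1111 + (-596) = 515

515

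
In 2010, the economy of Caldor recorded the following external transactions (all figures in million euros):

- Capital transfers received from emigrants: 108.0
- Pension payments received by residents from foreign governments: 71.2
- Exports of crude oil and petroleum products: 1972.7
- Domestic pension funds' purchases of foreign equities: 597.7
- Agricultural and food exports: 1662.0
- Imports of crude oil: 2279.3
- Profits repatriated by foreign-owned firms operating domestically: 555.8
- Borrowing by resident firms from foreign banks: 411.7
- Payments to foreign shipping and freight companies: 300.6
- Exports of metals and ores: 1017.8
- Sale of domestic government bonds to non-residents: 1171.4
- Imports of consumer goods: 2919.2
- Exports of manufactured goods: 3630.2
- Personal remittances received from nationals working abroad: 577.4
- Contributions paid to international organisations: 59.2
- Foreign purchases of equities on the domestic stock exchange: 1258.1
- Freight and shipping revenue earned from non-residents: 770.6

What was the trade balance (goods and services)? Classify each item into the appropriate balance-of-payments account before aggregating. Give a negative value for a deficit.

Goods: -2279.3 - 2919.2 + 1017.8 + 1972.7 + 3630.2 + 1662.0 = 3084.2
Services: -300.6 + 770.6 = 470.0
Trade balance = 3084.2 + 470.0 = 3554.2
(Excluded from the trade balance — capital account: capital transfers received from emigrants 108.0; secondary income: pension payments received by residents from foreign governments 71.2, personal remittances received from nationals working abroad 577.4, contributions paid to international organisations 59.2; financial account: domestic pension funds' purchases of foreign equities 597.7, borrowing by resident firms from foreign banks 411.7, sale of domestic government bonds to non-residents 1171.4, foreign purchases of equities on the domestic stock exchange 1258.1; primary income: profits repatriated by foreign-owned firms operating domestically 555.8.)

3554.2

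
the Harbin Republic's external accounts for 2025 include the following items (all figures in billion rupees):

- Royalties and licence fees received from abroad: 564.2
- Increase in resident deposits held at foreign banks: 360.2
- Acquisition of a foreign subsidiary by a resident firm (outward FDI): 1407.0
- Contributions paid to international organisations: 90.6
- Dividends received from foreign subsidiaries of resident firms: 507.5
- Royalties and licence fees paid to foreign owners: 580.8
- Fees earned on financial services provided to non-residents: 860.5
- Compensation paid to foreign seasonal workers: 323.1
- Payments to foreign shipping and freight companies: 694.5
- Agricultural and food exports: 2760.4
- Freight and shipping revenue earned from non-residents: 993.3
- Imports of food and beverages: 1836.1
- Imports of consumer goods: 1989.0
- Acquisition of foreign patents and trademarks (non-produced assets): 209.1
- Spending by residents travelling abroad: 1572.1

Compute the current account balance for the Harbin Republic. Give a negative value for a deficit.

Goods: 2760.4 - 1989.0 - 1836.1 = -1064.7
Services: -580.8 + 860.5 + 564.2 - 694.5 - 1572.1 + 993.3 = -429.4
Primary income: -323.1 + 507.5 = 184.4
Secondary income: -90.6
Current account = (-1064.7) + (-429.4) + 184.4 + (-90.6) = -1400.3
(Excluded from the current account — financial account: increase in resident deposits held at foreign banks 360.2, acquisition of a foreign subsidiary by a resident firm (outward FDI) 1407.0; capital account: acquisition of foreign patents and trademarks (non-produced assets) 209.1.)

-1400.3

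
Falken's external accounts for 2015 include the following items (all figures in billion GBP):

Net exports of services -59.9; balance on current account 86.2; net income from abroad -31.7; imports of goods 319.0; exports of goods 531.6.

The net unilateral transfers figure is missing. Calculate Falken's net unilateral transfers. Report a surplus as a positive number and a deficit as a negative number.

Current account = goods balance + services balance + net primary income + net secondary income
Sum of the known components = 121.0
Net unilateral transfers = CA - (known components) = 86.2 - 121.0 = -34.8

-34.8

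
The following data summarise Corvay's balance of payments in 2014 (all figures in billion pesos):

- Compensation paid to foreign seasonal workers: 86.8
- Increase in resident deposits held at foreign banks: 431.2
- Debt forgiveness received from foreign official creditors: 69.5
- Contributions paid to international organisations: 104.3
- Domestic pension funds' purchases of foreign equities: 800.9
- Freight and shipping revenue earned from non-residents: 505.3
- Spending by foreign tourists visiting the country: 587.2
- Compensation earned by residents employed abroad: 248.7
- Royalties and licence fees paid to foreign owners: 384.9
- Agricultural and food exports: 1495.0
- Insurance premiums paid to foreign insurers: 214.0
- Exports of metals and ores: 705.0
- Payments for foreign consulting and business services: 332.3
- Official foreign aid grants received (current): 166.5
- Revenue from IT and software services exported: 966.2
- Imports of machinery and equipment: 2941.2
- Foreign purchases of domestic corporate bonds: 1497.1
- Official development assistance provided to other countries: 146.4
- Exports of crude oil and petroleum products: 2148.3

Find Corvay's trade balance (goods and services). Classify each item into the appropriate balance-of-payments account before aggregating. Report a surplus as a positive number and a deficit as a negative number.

Goods: -2941.2 + 2148.3 + 705.0 + 1495.0 = 1407.1
Services: 587.2 + 966.2 - 214.0 - 384.9 + 505.3 - 332.3 = 1127.5
Trade balance = 1407.1 + 1127.5 = 2534.6
(Excluded from the trade balance — primary income: compensation paid to foreign seasonal workers 86.8, compensation earned by residents employed abroad 248.7; financial account: increase in resident deposits held at foreign banks 431.2, domestic pension funds' purchases of foreign equities 800.9, foreign purchases of domestic corporate bonds 1497.1; capital account: debt forgiveness received from foreign official creditors 69.5; secondary income: contributions paid to international organisations 104.3, official foreign aid grants received (current) 166.5, official development assistance provided to other countries 146.4.)

2534.6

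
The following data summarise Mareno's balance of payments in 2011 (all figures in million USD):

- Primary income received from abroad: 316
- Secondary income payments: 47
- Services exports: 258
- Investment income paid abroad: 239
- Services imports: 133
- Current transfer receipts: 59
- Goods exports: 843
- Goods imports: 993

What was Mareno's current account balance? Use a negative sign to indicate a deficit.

64

Goods balance = 843 - 993 = -150
Services balance = 258 - 133 = 125
Trade balance (goods + services) = -150 + 125 = -25
Net primary income = 316 - 239 = 77
Net secondary income = 59 - 47 = 12
Current account = -25 + 77 + 12 = 64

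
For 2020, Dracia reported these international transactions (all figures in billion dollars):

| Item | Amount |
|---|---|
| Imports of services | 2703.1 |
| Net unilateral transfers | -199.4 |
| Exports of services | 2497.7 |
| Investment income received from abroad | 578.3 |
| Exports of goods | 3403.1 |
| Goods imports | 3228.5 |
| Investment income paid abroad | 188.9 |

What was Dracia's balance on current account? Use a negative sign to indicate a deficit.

Goods balance = 3403.1 - 3228.5 = 174.6
Services balance = 2497.7 - 2703.1 = -205.4
Trade balance (goods + services) = 174.6 + (-205.4) = -30.8
Net primary income = 578.3 - 188.9 = 389.4
Net secondary income = -199.4
Current account = -30.8 + 389.4 + (-199.4) = 159.2

159.2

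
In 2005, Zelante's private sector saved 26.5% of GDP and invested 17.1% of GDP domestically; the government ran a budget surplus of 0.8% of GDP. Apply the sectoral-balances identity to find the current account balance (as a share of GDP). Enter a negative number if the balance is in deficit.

10.2

By the sectoral-balances identity, CA = (S_private - I) + (T - G).
Private balance = 26.5 - 17.1 = 9.4
Government balance (T - G) = 0.8
CA = 9.4 + 0.8 = 10.2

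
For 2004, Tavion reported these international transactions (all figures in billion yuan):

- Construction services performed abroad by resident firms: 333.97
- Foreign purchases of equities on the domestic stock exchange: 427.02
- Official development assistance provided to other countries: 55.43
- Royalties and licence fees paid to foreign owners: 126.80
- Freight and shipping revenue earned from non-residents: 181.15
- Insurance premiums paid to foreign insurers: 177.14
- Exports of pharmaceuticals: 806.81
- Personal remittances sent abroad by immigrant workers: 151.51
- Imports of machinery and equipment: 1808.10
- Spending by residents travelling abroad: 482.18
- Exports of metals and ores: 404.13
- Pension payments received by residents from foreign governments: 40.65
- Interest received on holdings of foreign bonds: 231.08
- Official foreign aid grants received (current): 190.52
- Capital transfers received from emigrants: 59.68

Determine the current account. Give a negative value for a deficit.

-612.85

Goods: -1808.10 + 806.81 + 404.13 = -597.16
Services: 333.97 + 181.15 - 177.14 - 126.80 - 482.18 = -271.00
Primary income: 231.08
Secondary income: -55.43 + 190.52 + 40.65 - 151.51 = 24.23
Current account = (-597.16) + (-271.00) + 231.08 + 24.23 = -612.85
(Excluded from the current account — financial account: foreign purchases of equities on the domestic stock exchange 427.02; capital account: capital transfers received from emigrants 59.68.)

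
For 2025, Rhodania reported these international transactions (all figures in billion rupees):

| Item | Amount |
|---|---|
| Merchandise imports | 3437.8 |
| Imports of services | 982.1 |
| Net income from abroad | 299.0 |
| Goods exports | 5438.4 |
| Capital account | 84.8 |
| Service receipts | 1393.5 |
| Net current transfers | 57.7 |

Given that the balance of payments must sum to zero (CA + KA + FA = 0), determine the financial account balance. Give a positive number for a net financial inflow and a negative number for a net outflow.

-2853.5

Goods balance = 5438.4 - 3437.8 = 2000.6
Services balance = 1393.5 - 982.1 = 411.4
Trade balance (goods + services) = 2000.6 + 411.4 = 2412.0
Net primary income = 299.0
Net secondary income = 57.7
Current account = 2412.0 + 299.0 + 57.7 = 2768.7
Financial account = -(2768.7 + 84.8) = -2853.5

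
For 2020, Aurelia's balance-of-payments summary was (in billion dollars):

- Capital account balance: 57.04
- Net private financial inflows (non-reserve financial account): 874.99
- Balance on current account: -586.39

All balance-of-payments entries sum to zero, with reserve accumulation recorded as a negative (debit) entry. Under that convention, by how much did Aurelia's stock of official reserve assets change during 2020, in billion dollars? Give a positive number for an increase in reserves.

Official reserve transactions balance = -((-586.39) + 57.04 + 874.99) = -345.64
An accumulation of reserves is recorded as a debit (negative entry), so the change in the stock of reserves is the negative of that balance.
Change in official reserves = -(-345.64) = 345.64

345.64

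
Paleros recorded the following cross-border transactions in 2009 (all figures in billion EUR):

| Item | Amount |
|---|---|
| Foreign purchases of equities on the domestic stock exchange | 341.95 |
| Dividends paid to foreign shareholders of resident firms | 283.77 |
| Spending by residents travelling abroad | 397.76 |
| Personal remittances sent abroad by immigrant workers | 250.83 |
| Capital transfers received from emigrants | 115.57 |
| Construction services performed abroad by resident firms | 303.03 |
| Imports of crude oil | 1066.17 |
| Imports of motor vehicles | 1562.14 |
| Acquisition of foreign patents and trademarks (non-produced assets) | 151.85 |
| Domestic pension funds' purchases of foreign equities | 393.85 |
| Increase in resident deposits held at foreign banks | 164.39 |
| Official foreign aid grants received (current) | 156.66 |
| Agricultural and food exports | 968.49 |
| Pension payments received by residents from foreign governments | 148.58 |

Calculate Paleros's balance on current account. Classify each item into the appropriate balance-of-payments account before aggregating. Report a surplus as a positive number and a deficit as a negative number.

-1983.91

Goods: -1066.17 - 1562.14 + 968.49 = -1659.82
Services: -397.76 + 303.03 = -94.73
Primary income: -283.77
Secondary income: 148.58 + 156.66 - 250.83 = 54.41
Current account = (-1659.82) + (-94.73) + (-283.77) + 54.41 = -1983.91
(Excluded from the current account — financial account: foreign purchases of equities on the domestic stock exchange 341.95, domestic pension funds' purchases of foreign equities 393.85, increase in resident deposits held at foreign banks 164.39; capital account: capital transfers received from emigrants 115.57, acquisition of foreign patents and trademarks (non-produced assets) 151.85.)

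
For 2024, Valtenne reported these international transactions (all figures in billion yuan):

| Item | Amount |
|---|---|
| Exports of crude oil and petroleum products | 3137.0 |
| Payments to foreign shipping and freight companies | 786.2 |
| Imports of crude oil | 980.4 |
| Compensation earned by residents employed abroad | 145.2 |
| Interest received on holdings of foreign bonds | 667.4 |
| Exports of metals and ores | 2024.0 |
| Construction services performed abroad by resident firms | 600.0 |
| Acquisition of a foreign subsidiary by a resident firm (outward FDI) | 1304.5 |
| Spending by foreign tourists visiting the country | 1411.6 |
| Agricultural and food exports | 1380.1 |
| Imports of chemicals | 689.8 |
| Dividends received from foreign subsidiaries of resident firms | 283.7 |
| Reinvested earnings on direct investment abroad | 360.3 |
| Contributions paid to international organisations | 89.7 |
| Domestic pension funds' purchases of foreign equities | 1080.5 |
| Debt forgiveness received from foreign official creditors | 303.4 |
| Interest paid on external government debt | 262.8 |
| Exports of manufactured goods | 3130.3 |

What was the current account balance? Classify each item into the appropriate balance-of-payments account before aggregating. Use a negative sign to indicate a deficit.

Goods: 3130.3 - 980.4 - 689.8 + 2024.0 + 1380.1 + 3137.0 = 8001.2
Services: 600.0 - 786.2 + 1411.6 = 1225.4
Primary income: 145.2 + 283.7 + 360.3 + 667.4 - 262.8 = 1193.8
Secondary income: -89.7
Current account = 8001.2 + 1225.4 + 1193.8 + (-89.7) = 10330.7
(Excluded from the current account — financial account: acquisition of a foreign subsidiary by a resident firm (outward FDI) 1304.5, domestic pension funds' purchases of foreign equities 1080.5; capital account: debt forgiveness received from foreign official creditors 303.4.)

10330.7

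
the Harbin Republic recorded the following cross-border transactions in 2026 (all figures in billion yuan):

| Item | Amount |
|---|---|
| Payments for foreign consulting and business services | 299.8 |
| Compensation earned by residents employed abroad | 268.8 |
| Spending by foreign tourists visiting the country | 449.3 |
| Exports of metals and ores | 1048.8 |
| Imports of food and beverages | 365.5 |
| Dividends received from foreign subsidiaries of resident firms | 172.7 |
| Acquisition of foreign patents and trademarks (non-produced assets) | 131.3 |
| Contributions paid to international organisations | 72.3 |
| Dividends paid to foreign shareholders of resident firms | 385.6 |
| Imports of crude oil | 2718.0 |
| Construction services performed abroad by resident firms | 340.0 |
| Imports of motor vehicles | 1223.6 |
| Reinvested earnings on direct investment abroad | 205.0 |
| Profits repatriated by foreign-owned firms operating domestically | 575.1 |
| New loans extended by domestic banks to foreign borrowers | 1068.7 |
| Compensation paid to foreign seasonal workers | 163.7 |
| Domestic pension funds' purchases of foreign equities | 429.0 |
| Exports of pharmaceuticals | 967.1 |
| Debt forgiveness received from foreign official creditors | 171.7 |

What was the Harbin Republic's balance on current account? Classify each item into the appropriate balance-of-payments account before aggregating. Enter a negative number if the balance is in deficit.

Goods: -365.5 - 1223.6 + 967.1 + 1048.8 - 2718.0 = -2291.2
Services: 449.3 - 299.8 + 340.0 = 489.5
Primary income: -385.6 + 205.0 - 163.7 - 575.1 + 172.7 + 268.8 = -477.9
Secondary income: -72.3
Current account = (-2291.2) + 489.5 + (-477.9) + (-72.3) = -2351.9
(Excluded from the current account — capital account: acquisition of foreign patents and trademarks (non-produced assets) 131.3, debt forgiveness received from foreign official creditors 171.7; financial account: new loans extended by domestic banks to foreign borrowers 1068.7, domestic pension funds' purchases of foreign equities 429.0.)

-2351.9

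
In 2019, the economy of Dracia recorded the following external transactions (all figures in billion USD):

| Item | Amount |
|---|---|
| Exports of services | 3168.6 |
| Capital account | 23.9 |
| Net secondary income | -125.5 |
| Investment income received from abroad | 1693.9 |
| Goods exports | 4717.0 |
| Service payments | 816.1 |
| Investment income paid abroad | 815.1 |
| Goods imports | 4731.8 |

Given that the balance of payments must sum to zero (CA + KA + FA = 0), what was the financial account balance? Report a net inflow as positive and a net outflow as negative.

Goods balance = 4717.0 - 4731.8 = -14.8
Services balance = 3168.6 - 816.1 = 2352.5
Trade balance (goods + services) = -14.8 + 2352.5 = 2337.7
Net primary income = 1693.9 - 815.1 = 878.8
Net secondary income = -125.5
Current account = 2337.7 + 878.8 + (-125.5) = 3091.0
Financial account = -(3091.0 + 23.9) = -3114.9

-3114.9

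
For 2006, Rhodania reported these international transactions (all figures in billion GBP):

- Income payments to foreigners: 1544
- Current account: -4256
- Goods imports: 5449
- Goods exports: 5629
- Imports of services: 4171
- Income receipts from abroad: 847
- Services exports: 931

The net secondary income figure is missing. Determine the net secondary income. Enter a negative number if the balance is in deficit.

-499

Current account = goods balance + services balance + net primary income + net secondary income
Sum of the known components = -3757
Net secondary income = CA - (known components) = -4256 - (-3757) = -499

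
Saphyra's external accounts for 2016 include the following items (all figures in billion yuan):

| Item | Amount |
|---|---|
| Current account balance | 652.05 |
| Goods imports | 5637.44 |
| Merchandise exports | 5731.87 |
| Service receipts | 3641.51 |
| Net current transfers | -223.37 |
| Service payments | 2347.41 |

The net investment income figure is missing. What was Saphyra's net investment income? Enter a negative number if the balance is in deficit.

-513.11

Current account = goods balance + services balance + net primary income + net secondary income
Sum of the known components = 1165.16
Net investment income = CA - (known components) = 652.05 - 1165.16 = -513.11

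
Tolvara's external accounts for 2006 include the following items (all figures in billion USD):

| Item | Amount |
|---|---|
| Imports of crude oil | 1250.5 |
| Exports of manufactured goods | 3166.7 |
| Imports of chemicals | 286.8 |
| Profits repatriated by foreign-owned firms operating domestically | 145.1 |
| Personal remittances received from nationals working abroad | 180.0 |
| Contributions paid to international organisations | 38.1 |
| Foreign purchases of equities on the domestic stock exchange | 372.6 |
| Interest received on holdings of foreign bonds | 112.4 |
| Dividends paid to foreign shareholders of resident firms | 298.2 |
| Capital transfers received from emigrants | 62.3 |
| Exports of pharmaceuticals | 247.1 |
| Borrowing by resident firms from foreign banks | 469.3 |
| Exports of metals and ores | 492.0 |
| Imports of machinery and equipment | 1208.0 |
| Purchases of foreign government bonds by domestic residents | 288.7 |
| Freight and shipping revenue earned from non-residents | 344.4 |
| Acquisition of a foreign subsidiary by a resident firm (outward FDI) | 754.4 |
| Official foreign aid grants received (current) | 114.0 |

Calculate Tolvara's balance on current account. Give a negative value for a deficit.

Goods: -1250.5 - 286.8 + 3166.7 + 247.1 - 1208.0 + 492.0 = 1160.5
Services: 344.4
Primary income: -298.2 - 145.1 + 112.4 = -330.9
Secondary income: -38.1 + 180.0 + 114.0 = 255.9
Current account = 1160.5 + 344.4 + (-330.9) + 255.9 = 1429.9
(Excluded from the current account — financial account: foreign purchases of equities on the domestic stock exchange 372.6, borrowing by resident firms from foreign banks 469.3, purchases of foreign government bonds by domestic residents 288.7, acquisition of a foreign subsidiary by a resident firm (outward FDI) 754.4; capital account: capital transfers received from emigrants 62.3.)

1429.9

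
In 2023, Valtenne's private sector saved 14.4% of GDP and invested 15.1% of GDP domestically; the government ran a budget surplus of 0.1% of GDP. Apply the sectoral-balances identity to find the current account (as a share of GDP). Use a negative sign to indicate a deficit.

-0.6

By the sectoral-balances identity, CA = (S_private - I) + (T - G).
Private balance = 14.4 - 15.1 = -0.7
Government balance (T - G) = 0.1
CA = -0.7 + 0.1 = -0.6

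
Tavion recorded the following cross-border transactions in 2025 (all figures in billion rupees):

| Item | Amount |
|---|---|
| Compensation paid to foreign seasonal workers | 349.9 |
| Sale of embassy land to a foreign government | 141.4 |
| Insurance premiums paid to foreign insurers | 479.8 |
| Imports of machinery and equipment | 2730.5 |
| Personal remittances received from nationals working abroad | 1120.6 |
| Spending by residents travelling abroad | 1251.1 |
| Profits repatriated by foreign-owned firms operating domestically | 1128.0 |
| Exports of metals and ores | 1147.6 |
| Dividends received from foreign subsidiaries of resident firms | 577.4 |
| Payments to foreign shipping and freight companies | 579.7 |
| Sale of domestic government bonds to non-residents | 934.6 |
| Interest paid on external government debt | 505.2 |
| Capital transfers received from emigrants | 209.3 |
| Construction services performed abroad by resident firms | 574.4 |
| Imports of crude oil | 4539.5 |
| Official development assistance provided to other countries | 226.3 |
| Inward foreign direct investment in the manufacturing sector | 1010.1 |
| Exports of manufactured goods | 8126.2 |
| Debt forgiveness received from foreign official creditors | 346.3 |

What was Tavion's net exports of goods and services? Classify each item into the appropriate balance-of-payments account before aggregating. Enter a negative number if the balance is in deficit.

267.6

Goods: -2730.5 + 8126.2 + 1147.6 - 4539.5 = 2003.8
Services: -579.7 - 479.8 + 574.4 - 1251.1 = -1736.2
Trade balance = 2003.8 + (-1736.2) = 267.6
(Excluded from the trade balance — primary income: compensation paid to foreign seasonal workers 349.9, profits repatriated by foreign-owned firms operating domestically 1128.0, dividends received from foreign subsidiaries of resident firms 577.4, interest paid on external government debt 505.2; capital account: sale of embassy land to a foreign government 141.4, capital transfers received from emigrants 209.3, debt forgiveness received from foreign official creditors 346.3; secondary income: personal remittances received from nationals working abroad 1120.6, official development assistance provided to other countries 226.3; financial account: sale of domestic government bonds to non-residents 934.6, inward foreign direct investment in the manufacturing sector 1010.1.)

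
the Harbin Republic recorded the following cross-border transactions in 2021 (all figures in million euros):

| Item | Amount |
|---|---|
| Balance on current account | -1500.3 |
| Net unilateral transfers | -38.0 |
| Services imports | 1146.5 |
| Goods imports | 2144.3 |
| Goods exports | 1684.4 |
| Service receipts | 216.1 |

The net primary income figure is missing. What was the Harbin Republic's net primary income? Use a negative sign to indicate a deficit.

-72.0

Current account = goods balance + services balance + net primary income + net secondary income
Sum of the known components = -1428.3
Net primary income = CA - (known components) = -1500.3 - (-1428.3) = -72.0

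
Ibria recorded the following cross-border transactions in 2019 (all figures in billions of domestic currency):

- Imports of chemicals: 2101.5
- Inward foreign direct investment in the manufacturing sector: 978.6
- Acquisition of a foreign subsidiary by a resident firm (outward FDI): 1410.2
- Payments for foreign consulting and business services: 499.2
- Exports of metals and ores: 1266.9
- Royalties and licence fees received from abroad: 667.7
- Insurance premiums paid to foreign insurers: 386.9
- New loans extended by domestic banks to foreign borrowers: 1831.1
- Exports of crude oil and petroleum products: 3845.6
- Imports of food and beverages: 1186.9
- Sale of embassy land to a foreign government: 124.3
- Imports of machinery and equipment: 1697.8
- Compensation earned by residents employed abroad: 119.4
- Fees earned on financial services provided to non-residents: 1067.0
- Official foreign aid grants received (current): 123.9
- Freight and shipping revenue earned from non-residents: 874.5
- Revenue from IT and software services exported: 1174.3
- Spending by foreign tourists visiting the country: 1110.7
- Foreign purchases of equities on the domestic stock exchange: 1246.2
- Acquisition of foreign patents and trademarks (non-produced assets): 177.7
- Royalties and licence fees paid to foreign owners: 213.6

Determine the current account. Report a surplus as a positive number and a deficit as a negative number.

Goods: -1186.9 - 1697.8 - 2101.5 + 1266.9 + 3845.6 = 126.3
Services: 667.7 - 213.6 + 874.5 + 1067.0 + 1110.7 + 1174.3 - 386.9 - 499.2 = 3794.5
Primary income: 119.4
Secondary income: 123.9
Current account = 126.3 + 3794.5 + 119.4 + 123.9 = 4164.1
(Excluded from the current account — financial account: inward foreign direct investment in the manufacturing sector 978.6, acquisition of a foreign subsidiary by a resident firm (outward FDI) 1410.2, new loans extended by domestic banks to foreign borrowers 1831.1, foreign purchases of equities on the domestic stock exchange 1246.2; capital account: sale of embassy land to a foreign government 124.3, acquisition of foreign patents and trademarks (non-produced assets) 177.7.)

4164.1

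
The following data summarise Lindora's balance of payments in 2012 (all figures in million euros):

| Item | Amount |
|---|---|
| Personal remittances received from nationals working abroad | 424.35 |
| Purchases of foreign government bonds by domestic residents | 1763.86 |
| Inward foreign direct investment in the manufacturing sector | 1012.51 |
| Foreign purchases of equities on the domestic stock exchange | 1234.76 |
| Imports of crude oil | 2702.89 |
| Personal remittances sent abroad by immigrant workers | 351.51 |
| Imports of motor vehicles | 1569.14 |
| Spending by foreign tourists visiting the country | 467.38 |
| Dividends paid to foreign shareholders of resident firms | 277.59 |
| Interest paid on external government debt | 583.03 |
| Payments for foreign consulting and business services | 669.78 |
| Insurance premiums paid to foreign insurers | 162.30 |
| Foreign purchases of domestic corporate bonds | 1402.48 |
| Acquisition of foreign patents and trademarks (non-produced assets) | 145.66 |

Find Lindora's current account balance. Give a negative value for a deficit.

-5424.51

Goods: -1569.14 - 2702.89 = -4272.03
Services: -669.78 - 162.30 + 467.38 = -364.70
Primary income: -277.59 - 583.03 = -860.62
Secondary income: 424.35 - 351.51 = 72.84
Current account = (-4272.03) + (-364.70) + (-860.62) + 72.84 = -5424.51
(Excluded from the current account — financial account: purchases of foreign government bonds by domestic residents 1763.86, inward foreign direct investment in the manufacturing sector 1012.51, foreign purchases of equities on the domestic stock exchange 1234.76, foreign purchases of domestic corporate bonds 1402.48; capital account: acquisition of foreign patents and trademarks (non-produced assets) 145.66.)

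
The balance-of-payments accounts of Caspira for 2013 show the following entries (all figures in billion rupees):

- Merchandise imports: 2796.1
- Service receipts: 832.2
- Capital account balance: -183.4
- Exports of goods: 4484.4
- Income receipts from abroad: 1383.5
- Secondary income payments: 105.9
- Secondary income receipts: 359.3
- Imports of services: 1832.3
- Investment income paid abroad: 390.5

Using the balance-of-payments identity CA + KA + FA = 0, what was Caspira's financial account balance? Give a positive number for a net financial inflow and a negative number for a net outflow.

Goods balance = 4484.4 - 2796.1 = 1688.3
Services balance = 832.2 - 1832.3 = -1000.1
Trade balance (goods + services) = 1688.3 + (-1000.1) = 688.2
Net primary income = 1383.5 - 390.5 = 993.0
Net secondary income = 359.3 - 105.9 = 253.4
Current account = 688.2 + 993.0 + 253.4 = 1934.6
Financial account = -(1934.6 + (-183.4)) = -1751.2

-1751.2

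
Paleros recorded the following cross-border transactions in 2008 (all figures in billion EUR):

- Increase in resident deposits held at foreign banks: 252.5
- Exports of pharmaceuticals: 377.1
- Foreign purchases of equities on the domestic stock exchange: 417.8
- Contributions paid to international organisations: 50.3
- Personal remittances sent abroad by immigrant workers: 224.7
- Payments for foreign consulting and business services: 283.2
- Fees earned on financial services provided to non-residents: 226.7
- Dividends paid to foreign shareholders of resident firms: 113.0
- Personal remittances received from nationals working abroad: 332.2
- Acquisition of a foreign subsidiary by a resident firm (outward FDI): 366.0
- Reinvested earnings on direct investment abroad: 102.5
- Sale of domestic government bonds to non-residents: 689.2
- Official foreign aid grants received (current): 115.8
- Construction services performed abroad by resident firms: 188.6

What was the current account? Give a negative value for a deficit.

Goods: 377.1
Services: 188.6 + 226.7 - 283.2 = 132.1
Primary income: 102.5 - 113.0 = -10.5
Secondary income: -224.7 + 332.2 - 50.3 + 115.8 = 173.0
Current account = 377.1 + 132.1 + (-10.5) + 173.0 = 671.7
(Excluded from the current account — financial account: increase in resident deposits held at foreign banks 252.5, foreign purchases of equities on the domestic stock exchange 417.8, acquisition of a foreign subsidiary by a resident firm (outward FDI) 366.0, sale of domestic government bonds to non-residents 689.2.)

671.7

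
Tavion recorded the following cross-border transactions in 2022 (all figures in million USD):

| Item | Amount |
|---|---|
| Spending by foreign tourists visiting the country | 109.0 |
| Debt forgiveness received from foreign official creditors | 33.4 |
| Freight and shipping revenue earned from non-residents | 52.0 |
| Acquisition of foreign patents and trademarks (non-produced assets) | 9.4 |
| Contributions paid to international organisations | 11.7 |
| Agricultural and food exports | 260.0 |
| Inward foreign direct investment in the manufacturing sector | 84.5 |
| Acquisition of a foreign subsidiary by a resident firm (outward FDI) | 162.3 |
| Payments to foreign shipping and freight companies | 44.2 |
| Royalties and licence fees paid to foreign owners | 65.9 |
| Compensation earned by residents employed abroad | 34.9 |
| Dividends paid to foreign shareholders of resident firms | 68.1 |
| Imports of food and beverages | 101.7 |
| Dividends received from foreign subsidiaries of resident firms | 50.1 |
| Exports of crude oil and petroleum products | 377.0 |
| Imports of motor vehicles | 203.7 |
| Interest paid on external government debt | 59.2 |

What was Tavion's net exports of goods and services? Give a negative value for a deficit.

Goods: -203.7 + 377.0 + 260.0 - 101.7 = 331.6
Services: -65.9 + 52.0 + 109.0 - 44.2 = 50.9
Trade balance = 331.6 + 50.9 = 382.5
(Excluded from the trade balance — capital account: debt forgiveness received from foreign official creditors 33.4, acquisition of foreign patents and trademarks (non-produced assets) 9.4; secondary income: contributions paid to international organisations 11.7; financial account: inward foreign direct investment in the manufacturing sector 84.5, acquisition of a foreign subsidiary by a resident firm (outward FDI) 162.3; primary income: compensation earned by residents employed abroad 34.9, dividends paid to foreign shareholders of resident firms 68.1, dividends received from foreign subsidiaries of resident firms 50.1, interest paid on external government debt 59.2.)

382.5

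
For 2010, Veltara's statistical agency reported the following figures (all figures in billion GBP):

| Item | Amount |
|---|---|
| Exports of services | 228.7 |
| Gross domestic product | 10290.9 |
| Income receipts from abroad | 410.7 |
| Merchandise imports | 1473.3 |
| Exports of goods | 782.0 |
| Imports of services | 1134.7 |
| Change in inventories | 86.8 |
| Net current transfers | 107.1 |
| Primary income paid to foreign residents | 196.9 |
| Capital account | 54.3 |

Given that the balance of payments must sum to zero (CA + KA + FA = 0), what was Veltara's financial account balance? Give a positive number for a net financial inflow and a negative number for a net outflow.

1222.1

Goods balance = 782.0 - 1473.3 = -691.3
Services balance = 228.7 - 1134.7 = -906.0
Trade balance (goods + services) = -691.3 + (-906.0) = -1597.3
Net primary income = 410.7 - 196.9 = 213.8
Net secondary income = 107.1
Current account = -1597.3 + 213.8 + 107.1 = -1276.4
Financial account = -(-1276.4 + 54.3) = 1222.1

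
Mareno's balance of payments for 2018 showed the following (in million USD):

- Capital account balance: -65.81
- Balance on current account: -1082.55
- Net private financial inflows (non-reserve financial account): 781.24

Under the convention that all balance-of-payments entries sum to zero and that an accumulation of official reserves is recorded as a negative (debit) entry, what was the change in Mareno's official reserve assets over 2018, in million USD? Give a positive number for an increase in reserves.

-367.12

Official reserve transactions balance = -((-1082.55) + (-65.81) + 781.24) = 367.12
An accumulation of reserves is recorded as a debit (negative entry), so the change in the stock of reserves is the negative of that balance.
Change in official reserves = -(367.12) = -367.12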